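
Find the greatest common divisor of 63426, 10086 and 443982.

6

gcd(63426, 10086): 63426 = 6·10086 + 2910; 10086 = 3·2910 + 1356; 2910 = 2·1356 + 198; 1356 = 6·198 + 168; 198 = 1·168 + 30; 168 = 5·30 + 18; 30 = 1·18 + 12; 18 = 1·12 + 6; 12 = 2·6 + 0 → 6
gcd(6, 443982): 443982 = 73997·6 + 0 → 6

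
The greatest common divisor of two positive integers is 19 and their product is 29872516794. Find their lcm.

1572237726

gcd·lcm = product, so lcm = 29872516794/19 = 1572237726.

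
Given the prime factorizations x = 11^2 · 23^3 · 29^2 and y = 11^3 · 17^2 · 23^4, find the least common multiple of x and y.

90528065103179

max exponent per prime: 11^3 · 17^2 · 23^4 · 29^2 = 90528065103179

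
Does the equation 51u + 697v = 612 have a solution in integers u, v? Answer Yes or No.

Yes

gcd(51, 697): 697 = 13·51 + 34; 51 = 1·34 + 17; 34 = 2·17 + 0 → 17
17 divides 612, so a solution exists.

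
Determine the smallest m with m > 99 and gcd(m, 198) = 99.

Multiples of 99 above 99: 99·2, 99·3, … . Need the cofactor coprime to 198/99 = 2.
Checking s = 2, 3, … the first with gcd(s, 2) = 1 is s = 3, giving 297.

297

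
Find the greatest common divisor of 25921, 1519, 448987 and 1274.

49

gcd(25921, 1519): 25921 = 17·1519 + 98; 1519 = 15·98 + 49; 98 = 2·49 + 0 → 49
gcd(49, 448987): 448987 = 9163·49 + 0 → 49
gcd(49, 1274): 1274 = 26·49 + 0 → 49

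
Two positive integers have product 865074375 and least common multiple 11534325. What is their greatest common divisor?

From gcd × lcm = pq: gcd = 865074375 / 11534325 = 75.

75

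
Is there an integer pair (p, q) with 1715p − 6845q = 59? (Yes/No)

No

By Bézout, 1715p − 6845q = 59 has integer solutions iff gcd(1715, 6845) | 59.
Euclid: 6845 = 3·1715 + 1700; 1715 = 1·1700 + 15; 1700 = 113·15 + 5; 15 = 3·5 + 0. gcd = 5; 59 mod 5 = 4. No.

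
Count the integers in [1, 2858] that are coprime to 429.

429 = 3·11·13. Inclusion–exclusion on these primes:
2858 − ⌊2858/3⌋ − ⌊2858/11⌋ − ⌊2858/13⌋ + ⌊2858/33⌋ + ⌊2858/39⌋ + ⌊2858/143⌋ − ⌊2858/429⌋ = 1600

1600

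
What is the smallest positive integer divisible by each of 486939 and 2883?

486939 = 3 · 29² · 193; 2883 = 3 · 31²
max exponents: 3 · 29² · 31² · 193 = 467948379

467948379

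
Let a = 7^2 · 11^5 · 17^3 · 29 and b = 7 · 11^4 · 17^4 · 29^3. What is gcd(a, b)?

14602040299

min exponent per shared prime: 7 · 11^4 · 17^3 · 29 = 14602040299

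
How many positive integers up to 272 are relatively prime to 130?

101

130 = 2·5·13. Inclusion–exclusion on these primes:
272 − ⌊272/2⌋ − ⌊272/5⌋ − ⌊272/13⌋ + ⌊272/10⌋ + ⌊272/26⌋ + ⌊272/65⌋ − ⌊272/130⌋ = 101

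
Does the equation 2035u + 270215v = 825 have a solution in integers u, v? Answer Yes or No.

Yes

gcd(2035, 270215): 270215 = 132·2035 + 1595; 2035 = 1·1595 + 440; 1595 = 3·440 + 275; 440 = 1·275 + 165; 275 = 1·165 + 110; 165 = 1·110 + 55; 110 = 2·55 + 0 → 55
55 divides 825, so a solution exists.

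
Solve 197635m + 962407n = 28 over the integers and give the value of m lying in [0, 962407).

Reduce mod 962407: 197635m ≡ 28 (mod 962407). With g = gcd(197635, 962407) = 1 dividing 28, divide through: 197635m ≡ 28 (mod 962407).
Since gcd(197635, 962407) = 1, m ≡ 28·(197635)⁻¹ ≡ 235597 (mod 962407). Smallest non-negative: 235597.

235597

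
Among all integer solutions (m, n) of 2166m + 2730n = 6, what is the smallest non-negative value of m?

gcd(2166, 2730) = 6 (Euclid: 2730 = 1·2166 + 564; 2166 = 3·564 + 474; 564 = 1·474 + 90; 474 = 5·90 + 24; 90 = 3·24 + 18; 24 = 1·18 + 6; 18 = 3·6 + 0), and 6 | 6.
Extended Euclid: 2166·(121) + 2730·(-96) = 6. Scale by 1: m₀ = 121.
General solution m = m₀ + 455t; reducing mod 455 gives m = 121 (and n = -96).

121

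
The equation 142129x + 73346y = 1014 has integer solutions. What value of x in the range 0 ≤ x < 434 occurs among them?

Reduce mod 73346: 142129x ≡ 1014 (mod 73346). With g = gcd(142129, 73346) = 169 dividing 1014, divide through: 841x ≡ 6 (mod 434).
Since gcd(841, 434) = 1, x ≡ 6·(841)⁻¹ ≡ 48 (mod 434). Smallest non-negative: 48.

48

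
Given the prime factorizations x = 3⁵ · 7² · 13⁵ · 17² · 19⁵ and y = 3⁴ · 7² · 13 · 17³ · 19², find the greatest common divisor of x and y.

min exponent per shared prime: 3⁴ · 7² · 13 · 17² · 19² = 5383063413

5383063413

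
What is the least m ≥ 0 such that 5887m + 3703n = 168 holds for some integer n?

407

Reduce mod 3703: 5887m ≡ 168 (mod 3703). With g = gcd(5887, 3703) = 7 dividing 168, divide through: 841m ≡ 24 (mod 529).
Since gcd(841, 529) = 1, m ≡ 24·(841)⁻¹ ≡ 407 (mod 529). Smallest non-negative: 407.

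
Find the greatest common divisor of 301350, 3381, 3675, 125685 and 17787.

301350 = 2 · 3 · 5² · 7² · 41; 3381 = 3 · 7² · 23; 3675 = 3 · 5² · 7²; 125685 = 3³ · 5 · 7² · 19; 17787 = 3 · 7² · 11²
gcd takes min exponent of each prime: 3 · 7² = 147

147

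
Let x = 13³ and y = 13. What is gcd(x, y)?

13

min exponent per shared prime: 13 = 13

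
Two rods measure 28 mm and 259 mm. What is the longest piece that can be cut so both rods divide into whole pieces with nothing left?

28 = 2² · 7
259 = 7 · 37
Common: 7 = 7

7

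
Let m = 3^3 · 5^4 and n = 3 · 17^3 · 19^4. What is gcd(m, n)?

min exponent per shared prime: 3 = 3

3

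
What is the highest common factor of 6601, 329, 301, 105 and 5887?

6601 = 7 · 23 · 41; 329 = 7 · 47; 301 = 7 · 43; 105 = 3 · 5 · 7; 5887 = 7 · 29²
gcd takes min exponent of each prime: 7 = 7

7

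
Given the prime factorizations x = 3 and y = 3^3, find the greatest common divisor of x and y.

min exponent per shared prime: 3 = 3

3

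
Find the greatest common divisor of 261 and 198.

261 = 3² · 29
198 = 2 · 3² · 11
Common: 3² = 9

9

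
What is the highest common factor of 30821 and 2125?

Euclid: 30821 = 14·2125 + 1071; 2125 = 1·1071 + 1054; 1071 = 1·1054 + 17; 1054 = 62·17 + 0. Last nonzero remainder: 17.

17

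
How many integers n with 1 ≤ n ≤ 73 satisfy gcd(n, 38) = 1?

35

Prime factors of 38: 2, 19. Count integers ≤ 73 divisible by none of them.
By inclusion–exclusion: 73 − ⌊73/2⌋ − ⌊73/19⌋ + ⌊73/38⌋ = 35.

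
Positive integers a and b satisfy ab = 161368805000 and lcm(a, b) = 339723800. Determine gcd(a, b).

gcd·lcm = product, so gcd = 161368805000/339723800 = 475.

475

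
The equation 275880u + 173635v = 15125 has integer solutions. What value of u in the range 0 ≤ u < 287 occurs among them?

gcd(275880, 173635) = 605 (Euclid: 275880 = 1·173635 + 102245; 173635 = 1·102245 + 71390; 102245 = 1·71390 + 30855; 71390 = 2·30855 + 9680; 30855 = 3·9680 + 1815; 9680 = 5·1815 + 605; 1815 = 3·605 + 0), and 605 | 15125.
Extended Euclid: 275880·(-90) + 173635·(143) = 605. Scale by 25: u₀ = -2250.
General solution u = u₀ + 287t; reducing mod 287 gives u = 46 (and v = -73).

46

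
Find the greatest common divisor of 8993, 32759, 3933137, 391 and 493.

gcd(8993, 32759): 32759 = 3·8993 + 5780; 8993 = 1·5780 + 3213; 5780 = 1·3213 + 2567; 3213 = 1·2567 + 646; 2567 = 3·646 + 629; 646 = 1·629 + 17; 629 = 37·17 + 0 → 17
gcd(17, 3933137): 3933137 = 231361·17 + 0 → 17
gcd(17, 391): 391 = 23·17 + 0 → 17
gcd(17, 493): 493 = 29·17 + 0 → 17

17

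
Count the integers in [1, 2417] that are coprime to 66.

733

Prime factors of 66: 2, 3, 11. Count integers ≤ 2417 divisible by none of them.
By inclusion–exclusion: 2417 − ⌊2417/2⌋ − ⌊2417/3⌋ − ⌊2417/11⌋ + ⌊2417/6⌋ + ⌊2417/22⌋ + ⌊2417/33⌋ − ⌊2417/66⌋ = 733.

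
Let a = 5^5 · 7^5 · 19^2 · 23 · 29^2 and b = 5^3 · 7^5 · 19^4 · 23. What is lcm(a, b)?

max exponent per prime: 5^5 · 7^5 · 19^4 · 23 · 29^2 = 132397095387878125

132397095387878125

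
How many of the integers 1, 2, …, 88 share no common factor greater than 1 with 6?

29

Prime factors of 6: 2, 3. Count integers ≤ 88 divisible by none of them.
By inclusion–exclusion: 88 − ⌊88/2⌋ − ⌊88/3⌋ + ⌊88/6⌋ = 29.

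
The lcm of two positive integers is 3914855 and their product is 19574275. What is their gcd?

5

gcd·lcm = product, so gcd = 19574275/3914855 = 5.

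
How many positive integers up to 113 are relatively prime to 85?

Prime factors of 85: 5, 17. Count integers ≤ 113 divisible by none of them.
By inclusion–exclusion: 113 − ⌊113/5⌋ − ⌊113/17⌋ + ⌊113/85⌋ = 86.

86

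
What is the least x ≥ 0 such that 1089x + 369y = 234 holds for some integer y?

28

gcd(1089, 369) = 9 (Euclid: 1089 = 2·369 + 351; 369 = 1·351 + 18; 351 = 19·18 + 9; 18 = 2·9 + 0), and 9 | 234.
Extended Euclid: 1089·(20) + 369·(-59) = 9. Scale by 26: x₀ = 520.
General solution x = x₀ + 41t; reducing mod 41 gives x = 28 (and y = -82).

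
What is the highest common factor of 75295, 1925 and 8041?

11

gcd(75295, 1925): 75295 = 39·1925 + 220; 1925 = 8·220 + 165; 220 = 1·165 + 55; 165 = 3·55 + 0 → 55
gcd(55, 8041): 8041 = 146·55 + 11; 55 = 5·11 + 0 → 11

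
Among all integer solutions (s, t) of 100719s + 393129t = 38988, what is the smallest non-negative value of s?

16

Euclid: 393129 = 3·100719 + 90972; 100719 = 1·90972 + 9747; 90972 = 9·9747 + 3249; 9747 = 3·3249 + 0 → gcd = 3249; 38988 = 3249·12.
Back-substitution yields 100719·(-39) + 393129·(10) = 3249, so one solution is s = -39·12 = -468, t = 10·12 = 120.
Solutions in s differ by 393129/3249 = 121; the one in [0, 121) is -468 mod 121 = 16.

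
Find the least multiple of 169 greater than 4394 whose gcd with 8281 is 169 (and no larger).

8281 = 169·49. Any k with gcd(k, 8281) = 169 is a multiple of 169, say 169s, with s coprime to 49.
Need s > 4394/169, so s ≥ 27. First s ≥ 27 with gcd(s, 49) = 1 is s = 27. Thus k = 169·27 = 4563.

4563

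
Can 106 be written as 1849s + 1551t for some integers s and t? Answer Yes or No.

gcd(1849, 1551): 1849 = 1·1551 + 298; 1551 = 5·298 + 61; 298 = 4·61 + 54; 61 = 1·54 + 7; 54 = 7·7 + 5; 7 = 1·5 + 2; 5 = 2·2 + 1; 2 = 2·1 + 0 → 1
1 divides 106, so a solution exists.

Yes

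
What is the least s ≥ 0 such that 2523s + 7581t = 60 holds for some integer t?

Euclid: 7581 = 3·2523 + 12; 2523 = 210·12 + 3; 12 = 4·3 + 0 → gcd = 3; 60 = 3·20.
Back-substitution yields 2523·(631) + 7581·(-210) = 3, so one solution is s = 631·20 = 12620, t = -210·20 = -4200.
Solutions in s differ by 7581/3 = 2527; the one in [0, 2527) is 12620 mod 2527 = 2512.

2512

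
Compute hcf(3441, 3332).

Euclid: 3441 = 1·3332 + 109; 3332 = 30·109 + 62; 109 = 1·62 + 47; 62 = 1·47 + 15; 47 = 3·15 + 2; 15 = 7·2 + 1; 2 = 2·1 + 0. Last nonzero remainder: 1.

1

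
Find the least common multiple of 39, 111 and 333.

39 = 3 · 13; 111 = 3 · 37; 333 = 3² · 37
lcm takes max exponent of each prime: 3² · 13 · 37 = 4329

4329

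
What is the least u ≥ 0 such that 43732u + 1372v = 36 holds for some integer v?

271

gcd(43732, 1372) = 4 (Euclid: 43732 = 31·1372 + 1200; 1372 = 1·1200 + 172; 1200 = 6·172 + 168; 172 = 1·168 + 4; 168 = 42·4 + 0), and 4 | 36.
Extended Euclid: 43732·(-8) + 1372·(255) = 4. Scale by 9: u₀ = -72.
General solution u = u₀ + 343t; reducing mod 343 gives u = 271 (and v = -8638).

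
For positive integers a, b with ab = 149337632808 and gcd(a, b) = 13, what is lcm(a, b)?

Since gcd(a,b)·lcm(a,b) = ab, lcm = 149337632808/13 = 11487510216.

11487510216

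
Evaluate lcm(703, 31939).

1181743

703 = 19 · 37; 31939 = 19 · 41²
max exponents: 19 · 37 · 41² = 1181743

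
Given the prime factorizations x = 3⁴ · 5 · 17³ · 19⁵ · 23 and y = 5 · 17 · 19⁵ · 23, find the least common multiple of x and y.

max exponent per prime: 3⁴ · 5 · 17³ · 19⁵ · 23 = 113317667914905

113317667914905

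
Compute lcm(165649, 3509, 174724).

lcm(165649, 3509) = 165649·3509/gcd = 581262341/121 = 4803821
lcm(4803821, 174724) = 4803821·174724/gcd = 839342820404/121 = 6936717524

6936717524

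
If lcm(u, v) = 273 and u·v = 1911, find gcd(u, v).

7

From gcd × lcm = uv: gcd = 1911 / 273 = 7.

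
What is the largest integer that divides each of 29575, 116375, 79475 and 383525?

25

gcd(29575, 116375): 116375 = 3·29575 + 27650; 29575 = 1·27650 + 1925; 27650 = 14·1925 + 700; 1925 = 2·700 + 525; 700 = 1·525 + 175; 525 = 3·175 + 0 → 175
gcd(175, 79475): 79475 = 454·175 + 25; 175 = 7·25 + 0 → 25
gcd(25, 383525): 383525 = 15341·25 + 0 → 25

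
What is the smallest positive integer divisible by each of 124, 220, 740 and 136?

124 = 2² · 31; 220 = 2² · 5 · 11; 740 = 2² · 5 · 37; 136 = 2³ · 17
lcm takes max exponent of each prime: 2³ · 5 · 11 · 17 · 31 · 37 = 8579560

8579560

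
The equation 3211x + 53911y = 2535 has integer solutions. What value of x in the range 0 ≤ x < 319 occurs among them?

303

Reduce mod 53911: 3211x ≡ 2535 (mod 53911). With g = gcd(3211, 53911) = 169 dividing 2535, divide through: 19x ≡ 15 (mod 319).
Since gcd(19, 319) = 1, x ≡ 15·(19)⁻¹ ≡ 303 (mod 319). Smallest non-negative: 303.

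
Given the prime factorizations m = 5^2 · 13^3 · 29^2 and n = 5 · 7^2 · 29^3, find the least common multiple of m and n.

65638725425

max exponent per prime: 5^2 · 7^2 · 13^3 · 29^3 = 65638725425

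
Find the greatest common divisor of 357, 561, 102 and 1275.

gcd(357, 561): 561 = 1·357 + 204; 357 = 1·204 + 153; 204 = 1·153 + 51; 153 = 3·51 + 0 → 51
gcd(51, 102): 102 = 2·51 + 0 → 51
gcd(51, 1275): 1275 = 25·51 + 0 → 51

51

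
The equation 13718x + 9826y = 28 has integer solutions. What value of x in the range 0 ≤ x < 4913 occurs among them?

Reduce mod 9826: 13718x ≡ 28 (mod 9826). With g = gcd(13718, 9826) = 2 dividing 28, divide through: 6859x ≡ 14 (mod 4913).
Since gcd(6859, 4913) = 1, x ≡ 14·(6859)⁻¹ ≡ 1944 (mod 4913). Smallest non-negative: 1944.

1944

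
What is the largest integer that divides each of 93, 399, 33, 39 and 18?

gcd(93, 399): 399 = 4·93 + 27; 93 = 3·27 + 12; 27 = 2·12 + 3; 12 = 4·3 + 0 → 3
gcd(3, 33): 33 = 11·3 + 0 → 3
gcd(3, 39): 39 = 13·3 + 0 → 3
gcd(3, 18): 18 = 6·3 + 0 → 3

3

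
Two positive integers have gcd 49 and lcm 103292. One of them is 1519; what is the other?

Using mn = gcd(m,n)·lcm(m,n) = 49·103292 = 5061308, we get n = 5061308/1519 = 3332.

3332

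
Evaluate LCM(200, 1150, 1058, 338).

200 = 2³ · 5²; 1150 = 2 · 5² · 23; 1058 = 2 · 23²; 338 = 2 · 13²
lcm takes max exponent of each prime: 2³ · 5² · 13² · 23² = 17880200

17880200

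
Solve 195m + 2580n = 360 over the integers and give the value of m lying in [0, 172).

68

Euclid: 2580 = 13·195 + 45; 195 = 4·45 + 15; 45 = 3·15 + 0 → gcd = 15; 360 = 15·24.
Back-substitution yields 195·(53) + 2580·(-4) = 15, so one solution is m = 53·24 = 1272, n = -4·24 = -96.
Solutions in m differ by 2580/15 = 172; the one in [0, 172) is 1272 mod 172 = 68.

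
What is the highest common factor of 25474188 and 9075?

3

Euclid: 25474188 = 2807·9075 + 663; 9075 = 13·663 + 456; 663 = 1·456 + 207; 456 = 2·207 + 42; 207 = 4·42 + 39; 42 = 1·39 + 3; 39 = 13·3 + 0. Last nonzero remainder: 3.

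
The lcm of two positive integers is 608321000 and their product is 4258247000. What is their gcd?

7

From gcd × lcm = uv: gcd = 4258247000 / 608321000 = 7.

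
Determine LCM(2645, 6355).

3361795

gcd first: 6355 = 2·2645 + 1065; 2645 = 2·1065 + 515; 1065 = 2·515 + 35; 515 = 14·35 + 25; 35 = 1·25 + 10; 25 = 2·10 + 5; 10 = 2·5 + 0 → gcd = 5
lcm = 2645·6355/gcd = 16808975/5 = 3361795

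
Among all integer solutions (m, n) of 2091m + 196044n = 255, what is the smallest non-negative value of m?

Reduce mod 196044: 2091m ≡ 255 (mod 196044). With g = gcd(2091, 196044) = 51 dividing 255, divide through: 41m ≡ 5 (mod 3844).
Since gcd(41, 3844) = 1, m ≡ 5·(41)⁻¹ ≡ 1969 (mod 3844). Smallest non-negative: 1969.

1969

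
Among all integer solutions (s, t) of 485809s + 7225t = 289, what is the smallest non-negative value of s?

21

gcd(485809, 7225) = 289 (Euclid: 485809 = 67·7225 + 1734; 7225 = 4·1734 + 289; 1734 = 6·289 + 0), and 289 | 289.
Extended Euclid: 485809·(-4) + 7225·(269) = 289. Scale by 1: s₀ = -4.
General solution s = s₀ + 25k; reducing mod 25 gives s = 21 (and t = -1412).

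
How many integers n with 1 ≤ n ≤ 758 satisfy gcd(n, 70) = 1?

Prime factors of 70: 2, 5, 7. Count integers ≤ 758 divisible by none of them.
By inclusion–exclusion: 758 − ⌊758/2⌋ − ⌊758/5⌋ − ⌊758/7⌋ + ⌊758/10⌋ + ⌊758/14⌋ + ⌊758/35⌋ − ⌊758/70⌋ = 260.

260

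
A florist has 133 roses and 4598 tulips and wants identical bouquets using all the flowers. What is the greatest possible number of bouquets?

19

Euclid: 4598 = 34·133 + 76; 133 = 1·76 + 57; 76 = 1·57 + 19; 57 = 3·19 + 0. Last nonzero remainder: 19.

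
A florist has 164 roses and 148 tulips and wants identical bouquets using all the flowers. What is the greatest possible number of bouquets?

Euclid: 164 = 1·148 + 16; 148 = 9·16 + 4; 16 = 4·4 + 0. Last nonzero remainder: 4.

4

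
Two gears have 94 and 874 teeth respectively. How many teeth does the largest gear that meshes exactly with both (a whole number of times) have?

2

Euclid: 874 = 9·94 + 28; 94 = 3·28 + 10; 28 = 2·10 + 8; 10 = 1·8 + 2; 8 = 4·2 + 0. Last nonzero remainder: 2.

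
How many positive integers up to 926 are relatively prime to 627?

533

Prime factors of 627: 3, 11, 19. Count integers ≤ 926 divisible by none of them.
By inclusion–exclusion: 926 − ⌊926/3⌋ − ⌊926/11⌋ − ⌊926/19⌋ + ⌊926/33⌋ + ⌊926/57⌋ + ⌊926/209⌋ − ⌊926/627⌋ = 533.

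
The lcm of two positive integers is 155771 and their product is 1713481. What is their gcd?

From gcd × lcm = pq: gcd = 1713481 / 155771 = 11.

11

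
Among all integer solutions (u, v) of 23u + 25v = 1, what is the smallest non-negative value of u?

Reduce mod 25: 23u ≡ 1 (mod 25). With g = gcd(23, 25) = 1 dividing 1, divide through: 23u ≡ 1 (mod 25).
Since gcd(23, 25) = 1, u ≡ 1·(23)⁻¹ ≡ 12 (mod 25). Smallest non-negative: 12.

12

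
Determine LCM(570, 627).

gcd first: 627 = 1·570 + 57; 570 = 10·57 + 0 → gcd = 57
lcm = 570·627/gcd = 357390/57 = 6270

6270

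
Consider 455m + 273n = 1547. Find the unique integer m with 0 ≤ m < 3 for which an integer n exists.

1

Reduce mod 273: 455m ≡ 1547 (mod 273). With g = gcd(455, 273) = 91 dividing 1547, divide through: 5m ≡ 17 (mod 3).
Since gcd(5, 3) = 1, m ≡ 17·(5)⁻¹ ≡ 1 (mod 3). Smallest non-negative: 1.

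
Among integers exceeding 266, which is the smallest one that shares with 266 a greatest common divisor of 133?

Multiples of 133 above 266: 133·3, 133·4, … . Need the cofactor coprime to 266/133 = 2.
Checking s = 3, 4, … the first with gcd(s, 2) = 1 is s = 3, giving 399.

399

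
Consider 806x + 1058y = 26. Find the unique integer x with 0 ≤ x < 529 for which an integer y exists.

256

Reduce mod 1058: 806x ≡ 26 (mod 1058). With g = gcd(806, 1058) = 2 dividing 26, divide through: 403x ≡ 13 (mod 529).
Since gcd(403, 529) = 1, x ≡ 13·(403)⁻¹ ≡ 256 (mod 529). Smallest non-negative: 256.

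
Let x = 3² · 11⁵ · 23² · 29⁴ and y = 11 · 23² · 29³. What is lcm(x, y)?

max exponent per prime: 3² · 11⁵ · 23² · 29⁴ = 542317475007891

542317475007891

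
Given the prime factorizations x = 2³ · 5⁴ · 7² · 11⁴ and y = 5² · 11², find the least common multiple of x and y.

3587045000

max exponent per prime: 2³ · 5⁴ · 7² · 11⁴ = 3587045000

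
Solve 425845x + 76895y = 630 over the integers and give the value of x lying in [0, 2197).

Reduce mod 76895: 425845x ≡ 630 (mod 76895). With g = gcd(425845, 76895) = 35 dividing 630, divide through: 12167x ≡ 18 (mod 2197).
Since gcd(12167, 2197) = 1, x ≡ 18·(12167)⁻¹ ≡ 658 (mod 2197). Smallest non-negative: 658.

658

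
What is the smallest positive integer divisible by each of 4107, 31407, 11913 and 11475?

lcm(4107, 31407) = 4107·31407/gcd = 128988549/3 = 42996183
lcm(42996183, 11913) = 42996183·11913/gcd = 512213528079/1083 = 472958013
lcm(472958013, 11475) = 472958013·11475/gcd = 5427193199175/3 = 1809064399725

1809064399725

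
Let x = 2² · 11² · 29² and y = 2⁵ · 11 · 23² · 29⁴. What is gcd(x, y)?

37004

min exponent per shared prime: 2² · 11 · 29² = 37004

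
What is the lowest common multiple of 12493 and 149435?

143607035

12493 = 13 · 31²; 149435 = 5 · 11² · 13 · 19
max exponents: 5 · 11² · 13 · 19 · 31² = 143607035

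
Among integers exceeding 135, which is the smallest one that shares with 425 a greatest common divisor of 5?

Multiples of 5 above 135: 5·28, 5·29, … . Need the cofactor coprime to 425/5 = 85.
Checking s = 28, 29, … the first with gcd(s, 85) = 1 is s = 28, giving 140.

140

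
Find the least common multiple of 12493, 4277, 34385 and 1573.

lcm(12493, 4277) = 12493·4277/gcd = 53432561/13 = 4110197
lcm(4110197, 34385) = 4110197·34385/gcd = 141329123845/13 = 10871471065
lcm(10871471065, 1573) = 10871471065·1573/gcd = 17100823985245/13 = 1315447998865

1315447998865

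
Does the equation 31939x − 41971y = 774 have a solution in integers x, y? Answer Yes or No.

gcd(31939, 41971): 41971 = 1·31939 + 10032; 31939 = 3·10032 + 1843; 10032 = 5·1843 + 817; 1843 = 2·817 + 209; 817 = 3·209 + 190; 209 = 1·190 + 19; 190 = 10·19 + 0 → 19
19 does not divide 774, so a solution does not exist.

No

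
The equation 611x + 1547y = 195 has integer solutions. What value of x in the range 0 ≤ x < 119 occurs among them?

94

gcd(611, 1547) = 13 (Euclid: 1547 = 2·611 + 325; 611 = 1·325 + 286; 325 = 1·286 + 39; 286 = 7·39 + 13; 39 = 3·13 + 0), and 13 | 195.
Extended Euclid: 611·(38) + 1547·(-15) = 13. Scale by 15: x₀ = 570.
General solution x = x₀ + 119t; reducing mod 119 gives x = 94 (and y = -37).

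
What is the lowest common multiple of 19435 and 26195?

602485

gcd first: 26195 = 1·19435 + 6760; 19435 = 2·6760 + 5915; 6760 = 1·5915 + 845; 5915 = 7·845 + 0 → gcd = 845
lcm = 19435·26195/gcd = 509099825/845 = 602485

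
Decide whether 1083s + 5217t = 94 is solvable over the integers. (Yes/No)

No

gcd(1083, 5217): 5217 = 4·1083 + 885; 1083 = 1·885 + 198; 885 = 4·198 + 93; 198 = 2·93 + 12; 93 = 7·12 + 9; 12 = 1·9 + 3; 9 = 3·3 + 0 → 3
3 does not divide 94, so a solution does not exist.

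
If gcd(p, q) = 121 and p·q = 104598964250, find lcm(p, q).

gcd·lcm = product, so lcm = 104598964250/121 = 864454250.

864454250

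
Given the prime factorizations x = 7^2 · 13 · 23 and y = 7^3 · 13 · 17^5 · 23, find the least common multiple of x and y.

max exponent per prime: 7^3 · 13 · 17^5 · 23 = 145616274349

145616274349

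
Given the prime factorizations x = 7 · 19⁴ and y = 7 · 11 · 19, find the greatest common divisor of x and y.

133

min exponent per shared prime: 7 · 19 = 133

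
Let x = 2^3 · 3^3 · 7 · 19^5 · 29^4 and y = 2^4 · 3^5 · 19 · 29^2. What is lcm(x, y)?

47663320293905904

max exponent per prime: 2^4 · 3^5 · 7 · 19^5 · 29^4 = 47663320293905904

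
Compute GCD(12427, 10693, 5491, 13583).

289

gcd(12427, 10693): 12427 = 1·10693 + 1734; 10693 = 6·1734 + 289; 1734 = 6·289 + 0 → 289
gcd(289, 5491): 5491 = 19·289 + 0 → 289
gcd(289, 13583): 13583 = 47·289 + 0 → 289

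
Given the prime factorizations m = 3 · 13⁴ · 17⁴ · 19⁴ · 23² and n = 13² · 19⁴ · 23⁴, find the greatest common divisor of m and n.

min exponent per shared prime: 13² · 19⁴ · 23² = 11650827721

11650827721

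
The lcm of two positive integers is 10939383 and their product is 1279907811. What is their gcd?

From gcd × lcm = mn: gcd = 1279907811 / 10939383 = 117.

117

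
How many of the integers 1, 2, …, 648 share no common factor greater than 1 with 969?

385

Prime factors of 969: 3, 17, 19. Count integers ≤ 648 divisible by none of them.
By inclusion–exclusion: 648 − ⌊648/3⌋ − ⌊648/17⌋ − ⌊648/19⌋ + ⌊648/51⌋ + ⌊648/57⌋ + ⌊648/323⌋ − ⌊648/969⌋ = 385.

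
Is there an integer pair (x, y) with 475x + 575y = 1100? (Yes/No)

Yes

By Bézout, 475x + 575y = 1100 has integer solutions iff gcd(475, 575) | 1100.
Euclid: 575 = 1·475 + 100; 475 = 4·100 + 75; 100 = 1·75 + 25; 75 = 3·25 + 0. gcd = 25; 1100 mod 25 = 0. Yes.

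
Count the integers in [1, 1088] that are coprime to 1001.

1001 = 7·11·13. Inclusion–exclusion on these primes:
1088 − ⌊1088/7⌋ − ⌊1088/11⌋ − ⌊1088/13⌋ + ⌊1088/77⌋ + ⌊1088/91⌋ + ⌊1088/143⌋ − ⌊1088/1001⌋ = 783

783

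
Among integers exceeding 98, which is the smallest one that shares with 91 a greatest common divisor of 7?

Multiples of 7 above 98: 7·15, 7·16, … . Need the cofactor coprime to 91/7 = 13.
Checking s = 15, 16, … the first with gcd(s, 13) = 1 is s = 15, giving 105.

105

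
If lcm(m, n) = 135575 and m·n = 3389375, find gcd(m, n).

25

gcd·lcm = product, so gcd = 3389375/135575 = 25.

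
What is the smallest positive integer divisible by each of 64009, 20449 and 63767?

5700833567

lcm(64009, 20449) = 64009·20449/gcd = 1308920041/121 = 10817521
lcm(10817521, 63767) = 10817521·63767/gcd = 689800861607/121 = 5700833567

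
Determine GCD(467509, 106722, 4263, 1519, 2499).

49

gcd(467509, 106722): 467509 = 4·106722 + 40621; 106722 = 2·40621 + 25480; 40621 = 1·25480 + 15141; 25480 = 1·15141 + 10339; 15141 = 1·10339 + 4802; 10339 = 2·4802 + 735; 4802 = 6·735 + 392; 735 = 1·392 + 343; 392 = 1·343 + 49; 343 = 7·49 + 0 → 49
gcd(49, 4263): 4263 = 87·49 + 0 → 49
gcd(49, 1519): 1519 = 31·49 + 0 → 49
gcd(49, 2499): 2499 = 51·49 + 0 → 49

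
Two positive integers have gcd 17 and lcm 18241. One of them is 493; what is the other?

629

m·n = gcd·lcm = 17·18241 = 310097, so n = 310097/493 = 629.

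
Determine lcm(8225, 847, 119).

16918825

lcm(8225, 847) = 8225·847/gcd = 6966575/7 = 995225
lcm(995225, 119) = 995225·119/gcd = 118431775/7 = 16918825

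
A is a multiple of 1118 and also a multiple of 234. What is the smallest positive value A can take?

1118 = 2 · 13 · 43; 234 = 2 · 3² · 13
max exponents: 2 · 3² · 13 · 43 = 10062

10062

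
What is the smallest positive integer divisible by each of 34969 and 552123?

gcd first: 552123 = 15·34969 + 27588; 34969 = 1·27588 + 7381; 27588 = 3·7381 + 5445; 7381 = 1·5445 + 1936; 5445 = 2·1936 + 1573; 1936 = 1·1573 + 363; 1573 = 4·363 + 121; 363 = 3·121 + 0 → gcd = 121
lcm = 34969·552123/gcd = 19307189187/121 = 159563547

159563547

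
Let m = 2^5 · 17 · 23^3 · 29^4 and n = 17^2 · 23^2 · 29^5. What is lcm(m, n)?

2307923018117984

max exponent per prime: 2^5 · 17^2 · 23^3 · 29^5 = 2307923018117984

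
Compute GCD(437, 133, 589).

437 = 19 · 23; 133 = 7 · 19; 589 = 19 · 31
gcd takes min exponent of each prime: 19 = 19

19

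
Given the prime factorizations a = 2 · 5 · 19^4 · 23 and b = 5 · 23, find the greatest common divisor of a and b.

115

min exponent per shared prime: 5 · 23 = 115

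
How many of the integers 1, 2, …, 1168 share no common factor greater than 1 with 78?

Prime factors of 78: 2, 3, 13. Count integers ≤ 1168 divisible by none of them.
By inclusion–exclusion: 1168 − ⌊1168/2⌋ − ⌊1168/3⌋ − ⌊1168/13⌋ + ⌊1168/6⌋ + ⌊1168/26⌋ + ⌊1168/39⌋ − ⌊1168/78⌋ = 359.

359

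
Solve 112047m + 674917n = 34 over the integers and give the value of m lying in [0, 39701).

17161

gcd(112047, 674917) = 17 (Euclid: 674917 = 6·112047 + 2635; 112047 = 42·2635 + 1377; 2635 = 1·1377 + 1258; 1377 = 1·1258 + 119; 1258 = 10·119 + 68; 119 = 1·68 + 51; 68 = 1·51 + 17; 51 = 3·17 + 0), and 17 | 34.
Extended Euclid: 112047·(-11270) + 674917·(1871) = 17. Scale by 2: m₀ = -22540.
General solution m = m₀ + 39701t; reducing mod 39701 gives m = 17161 (and n = -2849).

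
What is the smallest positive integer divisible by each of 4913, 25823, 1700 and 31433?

1379880410300

4913 = 17³; 25823 = 7² · 17 · 31; 1700 = 2² · 5² · 17; 31433 = 17 · 43²
lcm takes max exponent of each prime: 2² · 5² · 7² · 17³ · 31 · 43² = 1379880410300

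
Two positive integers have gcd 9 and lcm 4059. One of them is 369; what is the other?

u·v = gcd·lcm = 9·4059 = 36531, so v = 36531/369 = 99.

99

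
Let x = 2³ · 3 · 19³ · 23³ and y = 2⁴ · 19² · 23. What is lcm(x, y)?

max exponent per prime: 2⁴ · 3 · 19³ · 23³ = 4005765744

4005765744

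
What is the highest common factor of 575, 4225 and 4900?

25

gcd(575, 4225): 4225 = 7·575 + 200; 575 = 2·200 + 175; 200 = 1·175 + 25; 175 = 7·25 + 0 → 25
gcd(25, 4900): 4900 = 196·25 + 0 → 25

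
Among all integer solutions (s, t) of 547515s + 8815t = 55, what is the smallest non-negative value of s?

gcd(547515, 8815) = 5 (Euclid: 547515 = 62·8815 + 985; 8815 = 8·985 + 935; 985 = 1·935 + 50; 935 = 18·50 + 35; 50 = 1·35 + 15; 35 = 2·15 + 5; 15 = 3·5 + 0), and 5 | 55.
Extended Euclid: 547515·(-528) + 8815·(32795) = 5. Scale by 11: s₀ = -5808.
General solution s = s₀ + 1763k; reducing mod 1763 gives s = 1244 (and t = -77267).

1244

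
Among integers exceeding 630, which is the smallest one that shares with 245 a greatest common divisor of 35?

665

245 = 35·7. Any k with gcd(k, 245) = 35 is a multiple of 35, say 35s, with s coprime to 7.
Need s > 630/35, so s ≥ 19. First s ≥ 19 with gcd(s, 7) = 1 is s = 19. Thus k = 35·19 = 665.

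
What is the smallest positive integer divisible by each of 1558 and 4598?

188518

gcd first: 4598 = 2·1558 + 1482; 1558 = 1·1482 + 76; 1482 = 19·76 + 38; 76 = 2·38 + 0 → gcd = 38
lcm = 1558·4598/gcd = 7163684/38 = 188518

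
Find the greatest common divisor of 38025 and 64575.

38025 = 3² · 5² · 13²
64575 = 3² · 5² · 7 · 41
Common: 3² · 5² = 225

225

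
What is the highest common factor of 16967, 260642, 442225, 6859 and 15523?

361

gcd(16967, 260642): 260642 = 15·16967 + 6137; 16967 = 2·6137 + 4693; 6137 = 1·4693 + 1444; 4693 = 3·1444 + 361; 1444 = 4·361 + 0 → 361
gcd(361, 442225): 442225 = 1225·361 + 0 → 361
gcd(361, 6859): 6859 = 19·361 + 0 → 361
gcd(361, 15523): 15523 = 43·361 + 0 → 361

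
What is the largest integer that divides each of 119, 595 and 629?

17

gcd(119, 595): 595 = 5·119 + 0 → 119
gcd(119, 629): 629 = 5·119 + 34; 119 = 3·34 + 17; 34 = 2·17 + 0 → 17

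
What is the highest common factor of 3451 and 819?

7

3451 = 7 · 17 · 29
819 = 3² · 7 · 13
Common: 7 = 7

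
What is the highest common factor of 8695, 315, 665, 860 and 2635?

5

8695 = 5 · 37 · 47; 315 = 3² · 5 · 7; 665 = 5 · 7 · 19; 860 = 2² · 5 · 43; 2635 = 5 · 17 · 31
gcd takes min exponent of each prime: 5 = 5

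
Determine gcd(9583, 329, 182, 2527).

9583 = 7 · 37²; 329 = 7 · 47; 182 = 2 · 7 · 13; 2527 = 7 · 19²
gcd takes min exponent of each prime: 7 = 7

7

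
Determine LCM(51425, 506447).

1532002175

51425 = 5² · 11² · 17; 506447 = 17 · 31³
max exponents: 5² · 11² · 17 · 31³ = 1532002175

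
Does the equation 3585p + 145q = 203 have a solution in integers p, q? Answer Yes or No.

By Bézout, 3585p + 145q = 203 has integer solutions iff gcd(3585, 145) | 203.
Euclid: 3585 = 24·145 + 105; 145 = 1·105 + 40; 105 = 2·40 + 25; 40 = 1·25 + 15; 25 = 1·15 + 10; 15 = 1·10 + 5; 10 = 2·5 + 0. gcd = 5; 203 mod 5 = 3. No.

No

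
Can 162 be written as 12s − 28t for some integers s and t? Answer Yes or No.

No

gcd(12, 28): 28 = 2·12 + 4; 12 = 3·4 + 0 → 4
4 does not divide 162, so a solution does not exist.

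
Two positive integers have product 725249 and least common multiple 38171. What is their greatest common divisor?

19

gcd·lcm = product, so gcd = 725249/38171 = 19.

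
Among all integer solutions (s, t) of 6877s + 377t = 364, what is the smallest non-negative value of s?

Euclid: 6877 = 18·377 + 91; 377 = 4·91 + 13; 91 = 7·13 + 0 → gcd = 13; 364 = 13·28.
Back-substitution yields 6877·(-4) + 377·(73) = 13, so one solution is s = -4·28 = -112, t = 73·28 = 2044.
Solutions in s differ by 377/13 = 29; the one in [0, 29) is -112 mod 29 = 4.

4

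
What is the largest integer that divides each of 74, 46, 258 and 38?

gcd(74, 46): 74 = 1·46 + 28; 46 = 1·28 + 18; 28 = 1·18 + 10; 18 = 1·10 + 8; 10 = 1·8 + 2; 8 = 4·2 + 0 → 2
gcd(2, 258): 258 = 129·2 + 0 → 2
gcd(2, 38): 38 = 19·2 + 0 → 2

2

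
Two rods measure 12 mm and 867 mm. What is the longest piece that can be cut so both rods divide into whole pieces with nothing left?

Euclid: 867 = 72·12 + 3; 12 = 4·3 + 0. Last nonzero remainder: 3.

3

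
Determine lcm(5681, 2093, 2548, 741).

3340428

lcm(5681, 2093) = 5681·2093/gcd = 11890333/299 = 39767
lcm(39767, 2548) = 39767·2548/gcd = 101326316/91 = 1113476
lcm(1113476, 741) = 1113476·741/gcd = 825085716/247 = 3340428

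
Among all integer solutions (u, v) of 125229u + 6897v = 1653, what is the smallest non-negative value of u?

Reduce mod 6897: 125229u ≡ 1653 (mod 6897). With g = gcd(125229, 6897) = 57 dividing 1653, divide through: 2197u ≡ 29 (mod 121).
Since gcd(2197, 121) = 1, u ≡ 29·(2197)⁻¹ ≡ 27 (mod 121). Smallest non-negative: 27.

27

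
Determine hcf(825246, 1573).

1

825246 = 2 · 3² · 19² · 127
1573 = 11² · 13
Common: 1 = 1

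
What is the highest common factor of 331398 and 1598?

34

Euclid: 331398 = 207·1598 + 612; 1598 = 2·612 + 374; 612 = 1·374 + 238; 374 = 1·238 + 136; 238 = 1·136 + 102; 136 = 1·102 + 34; 102 = 3·34 + 0. Last nonzero remainder: 34.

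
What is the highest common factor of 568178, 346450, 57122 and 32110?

gcd(568178, 346450): 568178 = 1·346450 + 221728; 346450 = 1·221728 + 124722; 221728 = 1·124722 + 97006; 124722 = 1·97006 + 27716; 97006 = 3·27716 + 13858; 27716 = 2·13858 + 0 → 13858
gcd(13858, 57122): 57122 = 4·13858 + 1690; 13858 = 8·1690 + 338; 1690 = 5·338 + 0 → 338
gcd(338, 32110): 32110 = 95·338 + 0 → 338

338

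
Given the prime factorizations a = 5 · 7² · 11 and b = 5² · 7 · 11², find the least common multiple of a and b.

max exponent per prime: 5² · 7² · 11² = 148225

148225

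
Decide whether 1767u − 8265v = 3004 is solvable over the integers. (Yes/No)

No

By Bézout, 1767u − 8265v = 3004 has integer solutions iff gcd(1767, 8265) | 3004.
Euclid: 8265 = 4·1767 + 1197; 1767 = 1·1197 + 570; 1197 = 2·570 + 57; 570 = 10·57 + 0. gcd = 57; 3004 mod 57 = 40. No.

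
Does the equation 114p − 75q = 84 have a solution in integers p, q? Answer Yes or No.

Yes

By Bézout, 114p − 75q = 84 has integer solutions iff gcd(114, 75) | 84.
Euclid: 114 = 1·75 + 39; 75 = 1·39 + 36; 39 = 1·36 + 3; 36 = 12·3 + 0. gcd = 3; 84 mod 3 = 0. Yes.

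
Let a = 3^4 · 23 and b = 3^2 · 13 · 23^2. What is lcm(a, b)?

557037

max exponent per prime: 3^4 · 13 · 23^2 = 557037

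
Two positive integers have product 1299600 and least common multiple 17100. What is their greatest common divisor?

From gcd × lcm = mn: gcd = 1299600 / 17100 = 76.

76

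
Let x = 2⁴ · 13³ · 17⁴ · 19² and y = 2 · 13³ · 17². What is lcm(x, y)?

max exponent per prime: 2⁴ · 13³ · 17⁴ · 19² = 1059870799312

1059870799312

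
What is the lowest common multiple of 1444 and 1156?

1444 = 2² · 19²; 1156 = 2² · 17²
max exponents: 2² · 17² · 19² = 417316

417316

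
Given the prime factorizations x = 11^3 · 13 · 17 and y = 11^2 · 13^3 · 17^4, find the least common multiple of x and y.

max exponent per prime: 11^3 · 13^3 · 17^4 = 244232692847

244232692847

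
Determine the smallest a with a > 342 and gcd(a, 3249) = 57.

gcd(a, 3249) = 57 forces 57 | a; write a = 57s. Then gcd(57s, 57·57) = 57·gcd(s, 57), so need gcd(s, 57) = 1.
57s > 342 gives s ≥ 7. The least s ≥ 7 coprime to 57 is 7, so a = 57·7 = 399.

399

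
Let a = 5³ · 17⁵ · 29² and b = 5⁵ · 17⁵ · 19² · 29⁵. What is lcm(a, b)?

max exponent per prime: 5⁵ · 17⁵ · 19² · 29⁵ = 32854269854172415625

32854269854172415625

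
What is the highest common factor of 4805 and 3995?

4805 = 5 · 31²
3995 = 5 · 17 · 47
Common: 5 = 5

5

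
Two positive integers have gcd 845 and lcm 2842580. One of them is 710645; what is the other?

p·q = gcd·lcm = 845·2842580 = 2401980100, so q = 2401980100/710645 = 3380.

3380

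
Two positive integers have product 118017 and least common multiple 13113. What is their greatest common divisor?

From gcd × lcm = pq: gcd = 118017 / 13113 = 9.

9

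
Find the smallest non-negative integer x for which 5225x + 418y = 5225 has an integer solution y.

1

Reduce mod 418: 5225x ≡ 5225 (mod 418). With g = gcd(5225, 418) = 209 dividing 5225, divide through: 25x ≡ 25 (mod 2).
Since gcd(25, 2) = 1, x ≡ 25·(25)⁻¹ ≡ 1 (mod 2). Smallest non-negative: 1.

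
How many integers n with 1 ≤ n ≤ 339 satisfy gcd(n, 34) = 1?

Prime factors of 34: 2, 17. Count integers ≤ 339 divisible by none of them.
By inclusion–exclusion: 339 − ⌊339/2⌋ − ⌊339/17⌋ + ⌊339/34⌋ = 160.

160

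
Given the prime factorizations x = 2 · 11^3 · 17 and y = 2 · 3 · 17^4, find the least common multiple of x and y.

max exponent per prime: 2 · 3 · 11^3 · 17^4 = 666998706

666998706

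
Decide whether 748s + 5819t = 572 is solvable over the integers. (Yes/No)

Yes

By Bézout, 748s + 5819t = 572 has integer solutions iff gcd(748, 5819) | 572.
Euclid: 5819 = 7·748 + 583; 748 = 1·583 + 165; 583 = 3·165 + 88; 165 = 1·88 + 77; 88 = 1·77 + 11; 77 = 7·11 + 0. gcd = 11; 572 mod 11 = 0. Yes.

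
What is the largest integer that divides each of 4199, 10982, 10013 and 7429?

gcd(4199, 10982): 10982 = 2·4199 + 2584; 4199 = 1·2584 + 1615; 2584 = 1·1615 + 969; 1615 = 1·969 + 646; 969 = 1·646 + 323; 646 = 2·323 + 0 → 323
gcd(323, 10013): 10013 = 31·323 + 0 → 323
gcd(323, 7429): 7429 = 23·323 + 0 → 323

323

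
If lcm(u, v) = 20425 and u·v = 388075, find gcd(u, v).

19

From gcd × lcm = uv: gcd = 388075 / 20425 = 19.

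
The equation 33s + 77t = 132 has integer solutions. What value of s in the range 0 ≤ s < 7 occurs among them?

Euclid: 77 = 2·33 + 11; 33 = 3·11 + 0 → gcd = 11; 132 = 11·12.
Back-substitution yields 33·(-2) + 77·(1) = 11, so one solution is s = -2·12 = -24, t = 1·12 = 12.
Solutions in s differ by 77/11 = 7; the one in [0, 7) is -24 mod 7 = 4.

4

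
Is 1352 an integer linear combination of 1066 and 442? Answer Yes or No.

Yes

By Bézout, 1066m − 442n = 1352 has integer solutions iff gcd(1066, 442) | 1352.
Euclid: 1066 = 2·442 + 182; 442 = 2·182 + 78; 182 = 2·78 + 26; 78 = 3·26 + 0. gcd = 26; 1352 mod 26 = 0. Yes.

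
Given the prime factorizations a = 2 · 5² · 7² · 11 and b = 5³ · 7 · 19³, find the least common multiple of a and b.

max exponent per prime: 2 · 5³ · 7² · 11 · 19³ = 924250250

924250250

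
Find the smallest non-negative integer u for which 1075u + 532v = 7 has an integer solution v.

gcd(1075, 532) = 1 (Euclid: 1075 = 2·532 + 11; 532 = 48·11 + 4; 11 = 2·4 + 3; 4 = 1·3 + 1; 3 = 3·1 + 0), and 1 | 7.
Extended Euclid: 1075·(-145) + 532·(293) = 1. Scale by 7: u₀ = -1015.
General solution u = u₀ + 532t; reducing mod 532 gives u = 49 (and v = -99).

49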